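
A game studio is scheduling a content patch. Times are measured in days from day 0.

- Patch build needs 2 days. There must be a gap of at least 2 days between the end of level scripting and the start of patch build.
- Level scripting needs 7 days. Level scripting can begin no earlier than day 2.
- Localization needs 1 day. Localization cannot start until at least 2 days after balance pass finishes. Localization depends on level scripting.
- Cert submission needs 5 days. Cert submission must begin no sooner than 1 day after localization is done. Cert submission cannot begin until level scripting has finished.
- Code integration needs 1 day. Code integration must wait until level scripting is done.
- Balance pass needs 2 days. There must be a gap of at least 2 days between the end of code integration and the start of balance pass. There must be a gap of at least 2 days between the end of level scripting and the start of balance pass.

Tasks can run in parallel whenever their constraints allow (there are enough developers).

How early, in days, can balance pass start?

After its own release at day 2, level scripting can start at day 2 and finishes at day 9.
Code integration cannot begin until level scripting (finishes day 9). It runs from day 9 to 9 + 1 = day 10.
Balance pass waits on code integration (finishes day 10, plus 2-day gap → day 12); level scripting (finishes day 9, plus 2-day gap → day 11). The latest of these is day 12, which is the earliest balance pass can start.

12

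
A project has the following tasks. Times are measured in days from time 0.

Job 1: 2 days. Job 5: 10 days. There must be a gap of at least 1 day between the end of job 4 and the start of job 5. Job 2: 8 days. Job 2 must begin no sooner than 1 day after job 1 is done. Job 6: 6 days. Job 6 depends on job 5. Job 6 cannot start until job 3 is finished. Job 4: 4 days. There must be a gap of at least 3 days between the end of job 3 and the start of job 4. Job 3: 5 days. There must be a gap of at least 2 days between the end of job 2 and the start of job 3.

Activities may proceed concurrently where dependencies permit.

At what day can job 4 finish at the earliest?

25

Job 1 has no prerequisites, so it starts at day 0 and finishes at day 2.
After job 1 (finishes day 2, plus 1-day gap → day 3), job 2 can start at day 3 and finishes at day 11.
Job 3 waits on job 2 (finishes day 11, plus 2-day gap → day 13), so it starts at day 13 and finishes at 13 + 5 = day 18.
Job 4 waits on job 3 (finishes day 18, plus 3-day gap → day 21), so it starts at day 21 and finishes at 21 + 4 = day 25.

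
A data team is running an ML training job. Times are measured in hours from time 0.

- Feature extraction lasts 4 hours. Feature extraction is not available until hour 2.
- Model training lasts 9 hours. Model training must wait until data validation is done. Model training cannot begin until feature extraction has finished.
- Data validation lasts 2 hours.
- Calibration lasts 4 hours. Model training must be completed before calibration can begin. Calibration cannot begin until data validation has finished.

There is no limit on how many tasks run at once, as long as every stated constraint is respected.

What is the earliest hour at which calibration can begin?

Feature extraction cannot begin until its own release at hour 2. It runs from hour 2 to 2 + 4 = hour 6.
Nothing blocks data validation, so it runs from hour 0 to hour 2.
Model training needs all of data validation (finishes hour 2); feature extraction (finishes hour 6). That puts its earliest start at hour 6; it finishes at 6 + 9 = hour 15.
Calibration waits on model training (finishes hour 15); data validation (finishes hour 2). The latest of these is hour 15, which is the earliest calibration can start.

15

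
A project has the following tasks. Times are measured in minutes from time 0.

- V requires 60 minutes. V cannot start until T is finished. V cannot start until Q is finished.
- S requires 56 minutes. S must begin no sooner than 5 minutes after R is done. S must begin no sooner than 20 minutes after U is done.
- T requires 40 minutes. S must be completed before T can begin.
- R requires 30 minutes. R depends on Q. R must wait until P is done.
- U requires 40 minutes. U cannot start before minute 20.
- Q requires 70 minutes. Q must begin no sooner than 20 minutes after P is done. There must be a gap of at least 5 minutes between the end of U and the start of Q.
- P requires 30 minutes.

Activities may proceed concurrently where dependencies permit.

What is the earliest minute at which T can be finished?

266

U waits on its own release at minute 20, so it starts at minute 20 and finishes at 20 + 40 = minute 60.
Nothing blocks P, so it runs from minute 0 to minute 30.
Q has to wait for P (finishes minute 30, plus 20-minute gap → minute 50); U (finishes minute 60, plus 5-minute gap → minute 65). The latest of these is minute 65, so Q runs minute 65 to 65 + 70 = minute 135.
R has to wait for Q (finishes minute 135); P (finishes minute 30). The latest of these is minute 135, so R runs minute 135 to 135 + 30 = minute 165.
S needs all of R (finishes minute 165, plus 5-minute gap → minute 170); U (finishes minute 60, plus 20-minute gap → minute 80). That puts its earliest start at minute 170; it finishes at 170 + 56 = minute 226.
T waits on S (finishes minute 226), so it starts at minute 226 and finishes at 226 + 40 = minute 266.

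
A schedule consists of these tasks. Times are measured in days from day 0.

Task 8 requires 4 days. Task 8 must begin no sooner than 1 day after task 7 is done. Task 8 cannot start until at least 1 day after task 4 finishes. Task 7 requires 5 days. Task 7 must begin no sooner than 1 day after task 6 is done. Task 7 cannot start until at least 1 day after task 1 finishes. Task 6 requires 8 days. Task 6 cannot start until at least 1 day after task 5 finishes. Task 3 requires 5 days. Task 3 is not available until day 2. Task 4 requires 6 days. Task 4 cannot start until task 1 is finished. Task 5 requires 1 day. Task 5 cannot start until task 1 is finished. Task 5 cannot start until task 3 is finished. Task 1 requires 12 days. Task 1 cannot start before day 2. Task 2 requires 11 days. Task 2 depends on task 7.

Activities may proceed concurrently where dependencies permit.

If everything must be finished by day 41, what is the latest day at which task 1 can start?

To finish by day 41, task 8 (duration 4) must start no later than day 37.
Since task 8 (must start by day 37, minus 1-day gap → day 36) depends on it, task 4 must finish by day 36. Backing off its 6-day duration gives a latest start of day 30.
Task 2 has no dependents, so it just needs to finish by day 41. Starting by 41 − 11 = day 30 achieves that.
Task 7 has several dependents: task 2 (must start by day 30); task 8 (must start by day 37, minus 1-day gap → day 36). The earliest of those limits is day 30, so task 7 must start by 30 − 5 = day 25.
Task 6 must finish before task 7 (must start by day 25, minus 1-day gap → day 24). With an 8-day duration, task 6 must start by 24 − 8 = day 16.
Task 5 has to be done before task 6 (must start by day 16, minus 1-day gap → day 15). That means finishing by day 15, i.e. starting by 15 − 1 = day 14.
Task 1 must finish in time for task 4 (must start by day 30); task 5 (must start by day 14); task 7 (must start by day 25, minus 1-day gap → day 24). The tightest is day 14, so task 1 must start by 14 − 12 = day 2.

2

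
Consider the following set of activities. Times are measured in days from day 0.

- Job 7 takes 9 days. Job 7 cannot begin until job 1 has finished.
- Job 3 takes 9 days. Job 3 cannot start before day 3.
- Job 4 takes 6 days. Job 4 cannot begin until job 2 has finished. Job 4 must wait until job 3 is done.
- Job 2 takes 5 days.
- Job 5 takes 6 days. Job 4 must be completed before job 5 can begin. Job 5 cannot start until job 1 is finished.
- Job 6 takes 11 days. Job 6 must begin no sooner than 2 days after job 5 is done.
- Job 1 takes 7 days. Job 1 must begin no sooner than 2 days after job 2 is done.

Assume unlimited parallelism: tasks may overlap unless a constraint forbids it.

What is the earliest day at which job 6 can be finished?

After its own release at day 3, job 3 can start at day 3 and finishes at day 12.
Nothing blocks job 2, so it runs from day 0 to day 5.
Job 4 has to wait for job 2 (finishes day 5); job 3 (finishes day 12). The latest of these is day 12, so job 4 runs day 12 to 12 + 6 = day 18.
Job 1 cannot begin until job 2 (finishes day 5, plus 2-day gap → day 7). It runs from day 7 to 7 + 7 = day 14.
Job 5 has to wait for job 4 (finishes day 18); job 1 (finishes day 14). The latest of these is day 18, so job 5 runs day 18 to 18 + 6 = day 24.
Job 6 waits on job 5 (finishes day 24, plus 2-day gap → day 26), so it starts at day 26 and finishes at 26 + 11 = day 37.

37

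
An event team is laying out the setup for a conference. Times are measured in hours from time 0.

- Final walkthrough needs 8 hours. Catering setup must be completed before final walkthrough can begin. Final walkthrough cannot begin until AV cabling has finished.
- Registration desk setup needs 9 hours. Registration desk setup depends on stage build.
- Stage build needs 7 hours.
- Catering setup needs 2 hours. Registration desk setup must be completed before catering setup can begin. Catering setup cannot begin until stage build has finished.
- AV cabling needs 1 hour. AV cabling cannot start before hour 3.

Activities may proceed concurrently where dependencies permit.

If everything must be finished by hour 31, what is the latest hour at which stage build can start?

To finish by hour 31, final walkthrough (duration 8) must start no later than hour 23.
Catering setup has to be done before final walkthrough (must start by hour 23). That means finishing by hour 23, i.e. starting by 23 − 2 = hour 21.
Registration desk setup feeds into catering setup (must start by hour 21); so registration desk setup must finish by hour 21 and therefore start by hour 12.
Stage build must finish in time for registration desk setup (must start by hour 12); catering setup (must start by hour 21). The tightest is hour 12, so stage build must start by 12 − 7 = hour 5.

5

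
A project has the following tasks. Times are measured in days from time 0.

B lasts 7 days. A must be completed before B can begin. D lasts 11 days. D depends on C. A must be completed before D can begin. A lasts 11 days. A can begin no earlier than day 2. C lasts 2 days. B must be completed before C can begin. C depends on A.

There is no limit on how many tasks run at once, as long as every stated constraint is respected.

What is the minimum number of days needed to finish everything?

33

After its own release at day 2, A can start at day 2 and finishes at day 13.
B waits on A (finishes day 13), so it starts at day 13 and finishes at 13 + 7 = day 20.
C has to wait for B (finishes day 20); A (finishes day 13). The latest of these is day 20, so C runs day 20 to 20 + 2 = day 22.
D has to wait for C (finishes day 22); A (finishes day 13). The latest of these is day 22, so D runs day 22 to 22 + 11 = day 33.
All tasks are finished once the last one completes. Finish times: A at 13, B at 20, C at 22, D at 33. The latest is day 33.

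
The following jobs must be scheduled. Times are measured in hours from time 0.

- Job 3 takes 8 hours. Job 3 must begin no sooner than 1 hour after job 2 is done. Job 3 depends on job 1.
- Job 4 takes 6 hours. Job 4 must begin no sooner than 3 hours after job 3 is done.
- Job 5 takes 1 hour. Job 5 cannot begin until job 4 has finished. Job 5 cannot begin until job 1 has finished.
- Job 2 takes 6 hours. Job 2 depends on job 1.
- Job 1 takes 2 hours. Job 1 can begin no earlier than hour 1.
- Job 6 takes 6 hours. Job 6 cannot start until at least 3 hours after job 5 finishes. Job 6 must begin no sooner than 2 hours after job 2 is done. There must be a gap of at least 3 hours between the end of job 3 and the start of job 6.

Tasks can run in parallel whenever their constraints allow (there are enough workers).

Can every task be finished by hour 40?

Yes

Job 1 cannot begin until its own release at hour 1. It runs from hour 1 to 1 + 2 = hour 3.
Job 2 cannot begin until job 1 (finishes hour 3). It runs from hour 3 to 3 + 6 = hour 9.
Job 3 cannot start until job 2 (finishes hour 9, plus 1-hour gap → hour 10); job 1 (finishes hour 3). The controlling bound is hour 10, so job 3 finishes at 10 + 8 = hour 18.
Job 4 cannot begin until job 3 (finishes hour 18, plus 3-hour gap → hour 21). It runs from hour 21 to 21 + 6 = hour 27.
Job 5 has to wait for job 4 (finishes hour 27); job 1 (finishes hour 3). The latest of these is hour 27, so job 5 runs hour 27 to 27 + 1 = hour 28.
For job 6: job 5 (finishes hour 28, plus 3-hour gap → hour 31); job 2 (finishes hour 9, plus 2-hour gap → hour 11); job 3 (finishes hour 18, plus 3-hour gap → hour 21). Taking the maximum gives a start of hour 31, and it finishes at 31 + 6 = hour 37.
Every task is finished by hour 37, which is no later than the deadline of 40, so the schedule is feasible.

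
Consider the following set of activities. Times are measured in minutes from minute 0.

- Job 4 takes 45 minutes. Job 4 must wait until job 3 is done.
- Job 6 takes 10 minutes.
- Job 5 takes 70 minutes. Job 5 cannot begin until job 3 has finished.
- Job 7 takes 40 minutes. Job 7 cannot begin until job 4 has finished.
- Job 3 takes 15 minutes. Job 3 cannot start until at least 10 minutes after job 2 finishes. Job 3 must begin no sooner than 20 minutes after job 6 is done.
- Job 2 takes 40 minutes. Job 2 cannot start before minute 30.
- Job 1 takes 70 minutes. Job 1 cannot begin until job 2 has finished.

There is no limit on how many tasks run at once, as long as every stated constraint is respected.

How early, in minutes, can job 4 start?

95

Nothing blocks job 6, so it runs from minute 0 to minute 10.
Job 2 waits on its own release at minute 30, so it starts at minute 30 and finishes at 30 + 40 = minute 70.
For job 3: job 2 (finishes minute 70, plus 10-minute gap → minute 80); job 6 (finishes minute 10, plus 20-minute gap → minute 30). Taking the maximum gives a start of minute 80, and it finishes at 80 + 15 = minute 95.
Job 4 waits on job 3 (finishes minute 95), so the earliest it can start is minute 95.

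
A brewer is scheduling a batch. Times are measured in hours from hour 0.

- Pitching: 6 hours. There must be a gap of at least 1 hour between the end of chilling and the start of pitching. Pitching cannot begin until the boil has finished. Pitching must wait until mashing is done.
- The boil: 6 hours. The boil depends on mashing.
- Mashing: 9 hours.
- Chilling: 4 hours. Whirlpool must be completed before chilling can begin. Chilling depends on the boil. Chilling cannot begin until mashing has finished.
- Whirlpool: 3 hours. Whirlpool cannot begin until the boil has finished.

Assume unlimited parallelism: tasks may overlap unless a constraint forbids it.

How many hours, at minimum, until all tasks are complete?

Mashing can start immediately at hour 0; it finishes at hour 9.
The boil waits on mashing (finishes hour 9), so it starts at hour 9 and finishes at 9 + 6 = hour 15.
Whirlpool cannot begin until the boil (finishes hour 15). It runs from hour 15 to 15 + 3 = hour 18.
Chilling cannot start until whirlpool (finishes hour 18); the boil (finishes hour 15); mashing (finishes hour 9). The controlling bound is hour 18, so chilling finishes at 18 + 4 = hour 22.
Pitching cannot start until chilling (finishes hour 22, plus 1-hour gap → hour 23); the boil (finishes hour 15); mashing (finishes hour 9). The controlling bound is hour 23, so pitching finishes at 23 + 6 = hour 29.
All tasks are finished once the last one completes. Finish times: Mashing at 9, The boil at 15, Whirlpool at 18, Chilling at 22, Pitching at 29. The latest is hour 29.

29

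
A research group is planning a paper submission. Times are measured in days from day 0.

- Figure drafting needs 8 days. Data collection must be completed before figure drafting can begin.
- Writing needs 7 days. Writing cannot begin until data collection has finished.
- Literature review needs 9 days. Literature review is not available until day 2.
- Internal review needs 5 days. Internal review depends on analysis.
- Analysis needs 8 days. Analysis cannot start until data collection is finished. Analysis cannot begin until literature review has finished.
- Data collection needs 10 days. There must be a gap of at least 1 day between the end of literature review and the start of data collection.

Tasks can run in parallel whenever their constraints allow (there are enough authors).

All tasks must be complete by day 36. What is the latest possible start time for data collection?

Internal review must finish by day 36; it takes 5 days, so it must start by 36 − 5 = day 31.
Analysis feeds into internal review (must start by day 31); so analysis must finish by day 31 and therefore start by day 23.
Figure drafting has no dependents, so it just needs to finish by day 36. Starting by 36 − 8 = day 28 achieves that.
Nothing follows writing; the deadline of day 36 is its only limit. It must start by 36 − 7 = day 29.
Data collection must finish in time for analysis (must start by day 23); figure drafting (must start by day 28); writing (must start by day 29). The tightest is day 23, so data collection must start by 23 − 10 = day 13.

13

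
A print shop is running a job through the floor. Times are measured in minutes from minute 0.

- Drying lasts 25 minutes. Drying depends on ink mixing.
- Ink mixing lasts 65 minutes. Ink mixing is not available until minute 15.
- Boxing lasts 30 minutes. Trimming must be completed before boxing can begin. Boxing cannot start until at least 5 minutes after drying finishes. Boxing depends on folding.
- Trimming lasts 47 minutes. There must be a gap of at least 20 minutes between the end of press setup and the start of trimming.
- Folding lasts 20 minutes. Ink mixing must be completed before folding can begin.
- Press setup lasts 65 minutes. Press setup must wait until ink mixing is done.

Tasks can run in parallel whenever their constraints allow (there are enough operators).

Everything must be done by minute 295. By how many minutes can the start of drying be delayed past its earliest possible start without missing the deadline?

155

Ink mixing waits on its own release at minute 15, so it starts at minute 15 and finishes at 15 + 65 = minute 80.
Drying cannot begin until ink mixing (finishes minute 80). It runs from minute 80 to 80 + 25 = minute 105.

Working backward from the deadline:
Boxing must finish by minute 295; it takes 30 minutes, so it must start by 295 − 30 = minute 265.
Drying feeds into boxing (must start by minute 265, minus 5-minute gap → minute 260); so drying must finish by minute 260 and therefore start by minute 235.
So drying can start as early as minute 80 and as late as minute 235, giving 235 − 80 = 155 minutes of slack.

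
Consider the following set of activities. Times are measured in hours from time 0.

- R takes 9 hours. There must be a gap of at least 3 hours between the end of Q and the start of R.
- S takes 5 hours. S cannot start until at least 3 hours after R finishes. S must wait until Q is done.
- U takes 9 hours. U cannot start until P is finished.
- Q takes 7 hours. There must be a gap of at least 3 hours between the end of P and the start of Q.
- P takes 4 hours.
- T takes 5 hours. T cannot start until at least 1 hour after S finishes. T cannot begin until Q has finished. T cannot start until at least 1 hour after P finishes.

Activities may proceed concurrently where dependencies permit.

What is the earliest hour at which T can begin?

P can start immediately at hour 0; it finishes at hour 4.
Q cannot begin until P (finishes hour 4, plus 3-hour gap → hour 7). It runs from hour 7 to 7 + 7 = hour 14.
R cannot begin until Q (finishes hour 14, plus 3-hour gap → hour 17). It runs from hour 17 to 17 + 9 = hour 26.
S has to wait for R (finishes hour 26, plus 3-hour gap → hour 29); Q (finishes hour 14). The latest of these is hour 29, so S runs hour 29 to 29 + 5 = hour 34.
T waits on S (finishes hour 34, plus 1-hour gap → hour 35); Q (finishes hour 14); P (finishes hour 4, plus 1-hour gap → hour 5). The latest of these is hour 35, which is the earliest T can start.

35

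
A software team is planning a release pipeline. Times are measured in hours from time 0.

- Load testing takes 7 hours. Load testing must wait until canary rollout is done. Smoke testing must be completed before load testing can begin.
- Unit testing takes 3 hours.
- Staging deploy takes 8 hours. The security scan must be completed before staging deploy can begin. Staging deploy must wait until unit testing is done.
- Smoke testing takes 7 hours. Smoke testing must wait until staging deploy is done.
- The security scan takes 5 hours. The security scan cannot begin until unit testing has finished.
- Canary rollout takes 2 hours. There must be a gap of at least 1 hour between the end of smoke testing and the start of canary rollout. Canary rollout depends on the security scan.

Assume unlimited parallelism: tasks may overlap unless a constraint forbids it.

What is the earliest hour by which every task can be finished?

33

Unit testing can start immediately at hour 0; it finishes at hour 3.
After unit testing (finishes hour 3), the security scan can start at hour 3 and finishes at hour 8.
Staging deploy has to wait for the security scan (finishes hour 8); unit testing (finishes hour 3). The latest of these is hour 8, so staging deploy runs hour 8 to 8 + 8 = hour 16.
After staging deploy (finishes hour 16), smoke testing can start at hour 16 and finishes at hour 23.
Canary rollout needs all of smoke testing (finishes hour 23, plus 1-hour gap → hour 24); the security scan (finishes hour 8). That puts its earliest start at hour 24; it finishes at 24 + 2 = hour 26.
Load testing has to wait for canary rollout (finishes hour 26); smoke testing (finishes hour 23). The latest of these is hour 26, so load testing runs hour 26 to 26 + 7 = hour 33.
All tasks are finished once the last one completes. Finish times: Unit testing at 3, The security scan at 8, Staging deploy at 16, Smoke testing at 23, Canary rollout at 26, Load testing at 33. The latest is hour 33.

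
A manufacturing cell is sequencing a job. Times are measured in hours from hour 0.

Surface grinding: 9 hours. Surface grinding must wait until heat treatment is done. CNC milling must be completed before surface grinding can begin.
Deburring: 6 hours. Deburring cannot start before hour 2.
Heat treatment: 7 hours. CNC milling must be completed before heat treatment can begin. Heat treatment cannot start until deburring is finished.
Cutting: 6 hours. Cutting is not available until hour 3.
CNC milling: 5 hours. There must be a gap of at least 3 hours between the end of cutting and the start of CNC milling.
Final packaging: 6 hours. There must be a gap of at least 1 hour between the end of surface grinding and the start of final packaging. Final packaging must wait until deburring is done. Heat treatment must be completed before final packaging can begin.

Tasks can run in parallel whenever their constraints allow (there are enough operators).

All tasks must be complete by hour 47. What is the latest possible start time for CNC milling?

To finish by hour 47, final packaging (duration 6) must start no later than hour 41.
Since final packaging (must start by hour 41, minus 1-hour gap → hour 40) depends on it, surface grinding must finish by hour 40. Backing off its 9-hour duration gives a latest start of hour 31.
Heat treatment must finish in time for surface grinding (must start by hour 31); final packaging (must start by hour 41). The tightest is hour 31, so heat treatment must start by 31 − 7 = hour 24.
CNC milling has several dependents: heat treatment (must start by hour 24); surface grinding (must start by hour 31). The earliest of those limits is hour 24, so CNC milling must start by 24 − 5 = hour 19.

19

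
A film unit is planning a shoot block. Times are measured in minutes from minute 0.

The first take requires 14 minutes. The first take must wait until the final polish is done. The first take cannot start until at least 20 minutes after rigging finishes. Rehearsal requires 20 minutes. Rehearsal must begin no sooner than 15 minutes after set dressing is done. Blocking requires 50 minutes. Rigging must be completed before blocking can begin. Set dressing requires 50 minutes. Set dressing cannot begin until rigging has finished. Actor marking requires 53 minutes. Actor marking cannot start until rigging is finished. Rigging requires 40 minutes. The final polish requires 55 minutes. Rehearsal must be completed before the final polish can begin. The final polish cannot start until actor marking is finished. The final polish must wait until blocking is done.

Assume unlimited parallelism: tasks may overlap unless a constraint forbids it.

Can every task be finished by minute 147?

No

Rigging has no prerequisites, so it starts at minute 0 and finishes at minute 40.
Actor marking waits on rigging (finishes minute 40), so it starts at minute 40 and finishes at 40 + 53 = minute 93.
Blocking waits on rigging (finishes minute 40), so it starts at minute 40 and finishes at 40 + 50 = minute 90.
After rigging (finishes minute 40), set dressing can start at minute 40 and finishes at minute 90.
After set dressing (finishes minute 90, plus 15-minute gap → minute 105), rehearsal can start at minute 105 and finishes at minute 125.
The final polish cannot start until rehearsal (finishes minute 125); actor marking (finishes minute 93); blocking (finishes minute 90). The controlling bound is minute 125, so the final polish finishes at 125 + 55 = minute 180.
The first take needs all of the final polish (finishes minute 180); rigging (finishes minute 40, plus 20-minute gap → minute 60). That puts its earliest start at minute 180; it finishes at 180 + 14 = minute 194.
The earliest everything can be done is minute 194, which is after the deadline of 147, so it is not possible.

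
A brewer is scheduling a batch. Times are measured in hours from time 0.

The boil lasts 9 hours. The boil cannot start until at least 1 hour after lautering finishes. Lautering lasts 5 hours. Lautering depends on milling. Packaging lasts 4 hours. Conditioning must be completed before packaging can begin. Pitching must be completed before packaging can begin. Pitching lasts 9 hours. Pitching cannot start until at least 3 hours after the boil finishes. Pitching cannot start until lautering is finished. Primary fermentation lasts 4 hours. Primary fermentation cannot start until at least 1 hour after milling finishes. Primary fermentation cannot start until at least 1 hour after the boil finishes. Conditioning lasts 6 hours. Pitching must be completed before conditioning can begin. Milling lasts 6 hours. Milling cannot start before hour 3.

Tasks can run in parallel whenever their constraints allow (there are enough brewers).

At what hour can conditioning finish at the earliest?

Milling cannot begin until its own release at hour 3. It runs from hour 3 to 3 + 6 = hour 9.
After milling (finishes hour 9), lautering can start at hour 9 and finishes at hour 14.
After lautering (finishes hour 14, plus 1-hour gap → hour 15), the boil can start at hour 15 and finishes at hour 24.
Pitching has to wait for the boil (finishes hour 24, plus 3-hour gap → hour 27); lautering (finishes hour 14). The latest of these is hour 27, so pitching runs hour 27 to 27 + 9 = hour 36.
After pitching (finishes hour 36), conditioning can start at hour 36 and finishes at hour 42.

42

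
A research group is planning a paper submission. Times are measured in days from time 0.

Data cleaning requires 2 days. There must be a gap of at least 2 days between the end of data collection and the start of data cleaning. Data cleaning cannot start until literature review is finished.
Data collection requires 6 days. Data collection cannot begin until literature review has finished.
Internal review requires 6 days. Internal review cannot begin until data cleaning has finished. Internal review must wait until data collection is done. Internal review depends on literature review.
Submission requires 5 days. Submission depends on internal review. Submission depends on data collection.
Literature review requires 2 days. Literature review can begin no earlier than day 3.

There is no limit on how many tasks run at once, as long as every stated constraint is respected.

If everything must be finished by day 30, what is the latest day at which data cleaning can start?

17

Submission has no dependents, so it just needs to finish by day 30. Starting by 30 − 5 = day 25 achieves that.
Internal review must finish before submission (must start by day 25). With a 6-day duration, internal review must start by 25 − 6 = day 19.
Since internal review (must start by day 19) depends on it, data cleaning must finish by day 19. Backing off its 2-day duration gives a latest start of day 17.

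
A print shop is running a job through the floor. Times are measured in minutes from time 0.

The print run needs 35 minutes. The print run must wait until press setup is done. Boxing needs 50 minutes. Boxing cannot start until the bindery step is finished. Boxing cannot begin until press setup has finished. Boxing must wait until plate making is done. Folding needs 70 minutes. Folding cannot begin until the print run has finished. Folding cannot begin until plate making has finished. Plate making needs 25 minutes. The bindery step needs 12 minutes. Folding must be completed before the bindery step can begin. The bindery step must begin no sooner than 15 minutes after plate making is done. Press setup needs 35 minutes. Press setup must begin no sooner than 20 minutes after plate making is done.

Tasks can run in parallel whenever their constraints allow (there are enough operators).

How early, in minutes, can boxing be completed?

Plate making has no prerequisites, so it starts at minute 0 and finishes at minute 25.
Press setup waits on plate making (finishes minute 25, plus 20-minute gap → minute 45), so it starts at minute 45 and finishes at 45 + 35 = minute 80.
The print run waits on press setup (finishes minute 80), so it starts at minute 80 and finishes at 80 + 35 = minute 115.
For folding: the print run (finishes minute 115); plate making (finishes minute 25). Taking the maximum gives a start of minute 115, and it finishes at 115 + 70 = minute 185.
The bindery step has to wait for folding (finishes minute 185); plate making (finishes minute 25, plus 15-minute gap → minute 40). The latest of these is minute 185, so the bindery step runs minute 185 to 185 + 12 = minute 197.
Boxing has to wait for the bindery step (finishes minute 197); press setup (finishes minute 80); plate making (finishes minute 25). The latest of these is minute 197, so boxing runs minute 197 to 197 + 50 = minute 247.

247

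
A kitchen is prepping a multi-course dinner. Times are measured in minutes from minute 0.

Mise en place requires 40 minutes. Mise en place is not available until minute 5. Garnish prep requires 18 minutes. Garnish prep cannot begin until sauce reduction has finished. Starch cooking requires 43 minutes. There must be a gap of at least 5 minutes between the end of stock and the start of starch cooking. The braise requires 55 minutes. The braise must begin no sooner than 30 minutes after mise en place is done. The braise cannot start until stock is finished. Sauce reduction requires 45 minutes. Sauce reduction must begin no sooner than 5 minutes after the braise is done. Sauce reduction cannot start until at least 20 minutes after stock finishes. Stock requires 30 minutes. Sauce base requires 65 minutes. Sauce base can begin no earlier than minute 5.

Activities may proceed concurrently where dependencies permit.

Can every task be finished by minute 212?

After its own release at minute 5, sauce base can start at minute 5 and finishes at minute 70.
Nothing blocks stock, so it runs from minute 0 to minute 30.
Starch cooking waits on stock (finishes minute 30, plus 5-minute gap → minute 35), so it starts at minute 35 and finishes at 35 + 43 = minute 78.
Mise en place cannot begin until its own release at minute 5. It runs from minute 5 to 5 + 40 = minute 45.
The braise has to wait for mise en place (finishes minute 45, plus 30-minute gap → minute 75); stock (finishes minute 30). The latest of these is minute 75, so the braise runs minute 75 to 75 + 55 = minute 130.
For sauce reduction: the braise (finishes minute 130, plus 5-minute gap → minute 135); stock (finishes minute 30, plus 20-minute gap → minute 50). Taking the maximum gives a start of minute 135, and it finishes at 135 + 45 = minute 180.
After sauce reduction (finishes minute 180), garnish prep can start at minute 180 and finishes at minute 198.
Every task is finished by minute 198, which is no later than the deadline of 212, so the schedule is feasible.

Yes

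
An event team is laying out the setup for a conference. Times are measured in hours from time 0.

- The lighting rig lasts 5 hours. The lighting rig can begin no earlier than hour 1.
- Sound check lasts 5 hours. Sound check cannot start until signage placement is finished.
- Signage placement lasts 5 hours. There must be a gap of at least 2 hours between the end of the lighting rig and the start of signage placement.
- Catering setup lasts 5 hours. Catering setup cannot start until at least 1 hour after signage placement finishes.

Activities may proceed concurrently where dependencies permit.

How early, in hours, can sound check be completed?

18

The lighting rig cannot begin until its own release at hour 1. It runs from hour 1 to 1 + 5 = hour 6.
Signage placement cannot begin until the lighting rig (finishes hour 6, plus 2-hour gap → hour 8). It runs from hour 8 to 8 + 5 = hour 13.
After signage placement (finishes hour 13), sound check can start at hour 13 and finishes at hour 18.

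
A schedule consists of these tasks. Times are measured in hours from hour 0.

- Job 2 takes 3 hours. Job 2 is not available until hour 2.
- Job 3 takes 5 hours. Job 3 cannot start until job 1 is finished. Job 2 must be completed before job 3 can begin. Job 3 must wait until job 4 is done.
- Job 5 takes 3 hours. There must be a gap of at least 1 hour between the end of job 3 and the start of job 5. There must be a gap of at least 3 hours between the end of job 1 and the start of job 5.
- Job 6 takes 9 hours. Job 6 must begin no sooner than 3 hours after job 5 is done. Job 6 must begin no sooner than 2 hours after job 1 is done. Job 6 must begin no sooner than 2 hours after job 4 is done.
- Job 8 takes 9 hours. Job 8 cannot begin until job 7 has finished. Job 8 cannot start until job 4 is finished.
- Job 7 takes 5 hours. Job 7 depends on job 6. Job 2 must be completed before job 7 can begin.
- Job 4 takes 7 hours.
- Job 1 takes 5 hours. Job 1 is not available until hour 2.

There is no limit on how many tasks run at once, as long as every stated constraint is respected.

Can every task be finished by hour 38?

Nothing blocks job 4, so it runs from hour 0 to hour 7.
After its own release at hour 2, job 2 can start at hour 2 and finishes at hour 5.
After its own release at hour 2, job 1 can start at hour 2 and finishes at hour 7.
Job 3 cannot start until job 1 (finishes hour 7); job 2 (finishes hour 5); job 4 (finishes hour 7). The controlling bound is hour 7, so job 3 finishes at 7 + 5 = hour 12.
Job 5 has to wait for job 3 (finishes hour 12, plus 1-hour gap → hour 13); job 1 (finishes hour 7, plus 3-hour gap → hour 10). The latest of these is hour 13, so job 5 runs hour 13 to 13 + 3 = hour 16.
Job 6 needs all of job 5 (finishes hour 16, plus 3-hour gap → hour 19); job 1 (finishes hour 7, plus 2-hour gap → hour 9); job 4 (finishes hour 7, plus 2-hour gap → hour 9). That puts its earliest start at hour 19; it finishes at 19 + 9 = hour 28.
Job 7 needs all of job 6 (finishes hour 28); job 2 (finishes hour 5). That puts its earliest start at hour 28; it finishes at 28 + 5 = hour 33.
For job 8: job 7 (finishes hour 33); job 4 (finishes hour 7). Taking the maximum gives a start of hour 33, and it finishes at 33 + 9 = hour 42.
The earliest everything can be done is hour 42, which is after the deadline of 38, so it is not possible.

No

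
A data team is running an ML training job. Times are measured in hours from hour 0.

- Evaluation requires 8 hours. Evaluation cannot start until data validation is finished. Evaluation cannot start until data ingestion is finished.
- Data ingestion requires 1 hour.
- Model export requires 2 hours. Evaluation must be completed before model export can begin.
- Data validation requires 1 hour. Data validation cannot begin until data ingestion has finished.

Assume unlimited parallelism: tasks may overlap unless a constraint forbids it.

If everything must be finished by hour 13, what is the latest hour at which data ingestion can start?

1

Nothing follows model export; the deadline of hour 13 is its only limit. It must start by 13 − 2 = hour 11.
Evaluation feeds into model export (must start by hour 11); so evaluation must finish by hour 11 and therefore start by hour 3.
Data validation must finish before evaluation (must start by hour 3). With a 1-hour duration, data validation must start by 3 − 1 = hour 2.
Data ingestion has several dependents: data validation (must start by hour 2); evaluation (must start by hour 3). The earliest of those limits is hour 2, so data ingestion must start by 2 − 1 = hour 1.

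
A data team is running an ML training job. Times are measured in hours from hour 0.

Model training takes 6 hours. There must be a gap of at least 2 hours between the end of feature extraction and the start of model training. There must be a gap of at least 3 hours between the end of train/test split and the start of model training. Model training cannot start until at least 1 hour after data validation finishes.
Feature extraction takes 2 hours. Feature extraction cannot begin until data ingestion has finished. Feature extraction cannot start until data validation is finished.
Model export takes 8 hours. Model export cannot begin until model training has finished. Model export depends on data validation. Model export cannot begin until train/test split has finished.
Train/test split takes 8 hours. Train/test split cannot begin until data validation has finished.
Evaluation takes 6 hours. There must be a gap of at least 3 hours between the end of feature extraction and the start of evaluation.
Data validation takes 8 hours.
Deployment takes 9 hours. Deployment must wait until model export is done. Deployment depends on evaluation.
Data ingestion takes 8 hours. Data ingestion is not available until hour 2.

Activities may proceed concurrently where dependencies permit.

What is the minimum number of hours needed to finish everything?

42

Data validation has no prerequisites, so it starts at hour 0 and finishes at hour 8.
Train/test split waits on data validation (finishes hour 8), so it starts at hour 8 and finishes at 8 + 8 = hour 16.
Data ingestion cannot begin until its own release at hour 2. It runs from hour 2 to 2 + 8 = hour 10.
For feature extraction: data ingestion (finishes hour 10); data validation (finishes hour 8). Taking the maximum gives a start of hour 10, and it finishes at 10 + 2 = hour 12.
After feature extraction (finishes hour 12, plus 3-hour gap → hour 15), evaluation can start at hour 15 and finishes at hour 21.
Model training has to wait for feature extraction (finishes hour 12, plus 2-hour gap → hour 14); train/test split (finishes hour 16, plus 3-hour gap → hour 19); data validation (finishes hour 8, plus 1-hour gap → hour 9). The latest of these is hour 19, so model training runs hour 19 to 19 + 6 = hour 25.
Model export cannot start until model training (finishes hour 25); data validation (finishes hour 8); train/test split (finishes hour 16). The controlling bound is hour 25, so model export finishes at 25 + 8 = hour 33.
Deployment has to wait for model export (finishes hour 33); evaluation (finishes hour 21). The latest of these is hour 33, so deployment runs hour 33 to 33 + 9 = hour 42.
All tasks are finished once the last one completes. Finish times: Data ingestion at 10, Data validation at 8, Feature extraction at 12, Train/test split at 16, Model training at 25, Evaluation at 21, Model export at 33, Deployment at 42. The latest is hour 42.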